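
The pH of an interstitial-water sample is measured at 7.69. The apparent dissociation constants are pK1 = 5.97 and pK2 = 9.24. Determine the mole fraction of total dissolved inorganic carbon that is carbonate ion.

α₂ = 1 / (1 + [H⁺]/K2 + [H⁺]²/(K1K2)) = 1 / (1 + 10^+1.55 + 10^-0.17)
   = 1 / (1 + 35.481 + 0.67608) = 1/37.157 = 0.02691

α₂ = 0.0269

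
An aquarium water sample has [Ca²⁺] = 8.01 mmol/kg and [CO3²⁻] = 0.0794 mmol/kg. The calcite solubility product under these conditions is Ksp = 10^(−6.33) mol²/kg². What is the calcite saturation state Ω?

Ksp = 10^(−6.33) = 4.677×10^-7
Ω = [Ca²⁺][CO3²⁻]/Ksp = (8.01×10^-3)(0.0794×10^-3) / 4.677×10^-7 = 1.36

Ω = 1.36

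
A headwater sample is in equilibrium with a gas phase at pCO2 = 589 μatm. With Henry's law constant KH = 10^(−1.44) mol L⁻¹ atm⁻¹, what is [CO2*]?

[CO2*] = 21.4 μmol/L

KH = 10^(−1.44) = 3.631×10^-2 mol L⁻¹ atm⁻¹
[CO2*] = KH · pCO2 = 3.631×10^-2 × 589×10^-6 atm = 2.14×10^-5 mol/L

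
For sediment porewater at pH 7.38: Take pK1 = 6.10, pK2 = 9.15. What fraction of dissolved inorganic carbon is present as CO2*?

α₀ = 0.0491

α₀ = 1 / (1 + K1/[H⁺] + K1K2/[H⁺]²) = 1 / (1 + 10^+1.28 + 10^-0.49)
   = 1 / (1 + 19.055 + 0.32359) = 1/20.378 = 0.04907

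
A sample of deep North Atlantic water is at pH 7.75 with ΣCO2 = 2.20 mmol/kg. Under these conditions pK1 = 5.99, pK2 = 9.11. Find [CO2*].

α₀ = 1 / (1 + K1/[H⁺] + K1K2/[H⁺]²) = 1 / (1 + 10^+1.76 + 10^+0.40)
   = 1 / (1 + 57.544 + 2.5119) = 1/61.056 = 0.01638
[CO2*] = α₀ × DIC = 0.01638 × 2.20 = 0.0360 mmol/kg

[CO2*] = 0.0360 mmol/kg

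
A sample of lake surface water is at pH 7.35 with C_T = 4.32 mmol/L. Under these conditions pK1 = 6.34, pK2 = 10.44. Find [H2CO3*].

α₀ = 1 / (1 + K1/[H⁺] + K1K2/[H⁺]²) = 1 / (1 + 10^+1.01 + 10^-2.08)
   = 1 / (1 + 10.233 + 0.0083176) = 1/11.241 = 0.08896
[CO2*] = α₀ × DIC = 0.08896 × 4.32 = 0.384 mmol/L

[CO2*] = 0.384 mmol/L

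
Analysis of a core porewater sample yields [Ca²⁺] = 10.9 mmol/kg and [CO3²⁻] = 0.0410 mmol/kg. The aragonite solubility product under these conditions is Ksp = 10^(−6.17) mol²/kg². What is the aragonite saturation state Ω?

Ksp = 10^(−6.17) = 6.761×10^-7
Ω = [Ca²⁺][CO3²⁻]/Ksp = (10.9×10^-3)(0.0410×10^-3) / 6.761×10^-7 = 0.661

Ω = 0.661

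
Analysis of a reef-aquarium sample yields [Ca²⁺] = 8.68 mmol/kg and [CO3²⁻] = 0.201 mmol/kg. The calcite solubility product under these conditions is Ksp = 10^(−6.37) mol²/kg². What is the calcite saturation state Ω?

Ksp = 10^(−6.37) = 4.266×10^-7
Ω = [Ca²⁺][CO3²⁻]/Ksp = (8.68×10^-3)(0.201×10^-3) / 4.266×10^-7 = 4.09

Ω = 4.09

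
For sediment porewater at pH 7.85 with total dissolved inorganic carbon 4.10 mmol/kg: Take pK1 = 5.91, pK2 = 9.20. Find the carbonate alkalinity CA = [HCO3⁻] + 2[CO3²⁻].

CA = 4.23 mmol/kg

CA = [HCO3⁻] + 2[CO3²⁻] = (α₁ + 2α₂)·DIC
At pH 7.85: [H⁺]/K1 = 10^-1.94 = 0.011482, K2/[H⁺] = 10^-1.35 = 0.044668
α₁ = 1/(1 + 0.011482 + 0.044668) = 1/1.0561 = 0.9468; α₂ = α₁·K2/[H⁺] = 0.04229
α₁ + 2α₂ = 1.0314
CA = 1.0314 × 4.10 = 4.23 mmol/kg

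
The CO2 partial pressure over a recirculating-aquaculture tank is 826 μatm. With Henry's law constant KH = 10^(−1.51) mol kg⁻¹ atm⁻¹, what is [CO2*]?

KH = 10^(−1.51) = 3.090×10^-2 mol kg⁻¹ atm⁻¹
[CO2*] = KH · pCO2 = 3.090×10^-2 × 826×10^-6 atm = 2.55×10^-5 mol/kg

[CO2*] = 25.5 μmol/kg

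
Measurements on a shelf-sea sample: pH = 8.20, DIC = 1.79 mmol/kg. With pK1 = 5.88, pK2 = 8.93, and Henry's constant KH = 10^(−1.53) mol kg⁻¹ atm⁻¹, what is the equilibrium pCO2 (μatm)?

α₀ = 1 / (1 + K1/[H⁺] + K1K2/[H⁺]²) = 1 / (1 + 10^+2.32 + 10^+1.59)
   = 1 / (1 + 208.93 + 38.905) = 1/248.83 = 0.004019
[CO2*] = α₀ × DIC = 0.004019 × 1.79 = 0.007194 mmol/kg = 7.194 μmol/kg
pCO2 = [CO2*]/KH = 7.194×10^-6 / 2.951×10^-2 = 244 μatm

pCO2 = 244 μatm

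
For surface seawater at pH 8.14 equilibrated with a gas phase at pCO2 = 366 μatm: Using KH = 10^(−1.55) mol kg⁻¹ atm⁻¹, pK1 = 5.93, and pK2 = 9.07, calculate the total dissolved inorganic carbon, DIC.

DIC = 1.88 mmol/kg

[CO2*] = KH · pCO2 = 10^(−1.55) × 366×10^-6 = 1.032×10^-5 mol/kg
α₀ = 1/(1 + K1/[H⁺] + K1K2/[H⁺]²) = 1/(1 + 10^+2.21 + 10^+1.28) = 0.005487
DIC = [CO2*]/α₀ = 1.032×10^-5 / 0.005487 = 1.88 mmol/kg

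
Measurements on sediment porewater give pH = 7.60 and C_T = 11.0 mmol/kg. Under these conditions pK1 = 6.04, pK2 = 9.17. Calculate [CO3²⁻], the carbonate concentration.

[CO3²⁻] = 0.281 mmol/kg

α₂ = 1 / (1 + [H⁺]/K2 + [H⁺]²/(K1K2)) = 1 / (1 + 10^+1.57 + 10^+0.01)
   = 1 / (1 + 37.154 + 1.0233) = 1/39.177 = 0.02553
[CO3²⁻] = α₂ × DIC = 0.02553 × 11.0 = 0.281 mmol/kg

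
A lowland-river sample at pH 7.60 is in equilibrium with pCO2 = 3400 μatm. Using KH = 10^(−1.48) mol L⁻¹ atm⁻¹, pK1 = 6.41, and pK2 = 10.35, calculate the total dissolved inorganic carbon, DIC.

[CO2*] = KH · pCO2 = 10^(−1.48) × 3400×10^-6 = 1.126×10^-4 mol/L
α₀ = 1/(1 + K1/[H⁺] + K1K2/[H⁺]²) = 1/(1 + 10^+1.19 + 10^-1.56) = 0.06055
DIC = [CO2*]/α₀ = 1.126×10^-4 / 0.06055 = 1.86 mmol/L

DIC = 1.86 mmol/L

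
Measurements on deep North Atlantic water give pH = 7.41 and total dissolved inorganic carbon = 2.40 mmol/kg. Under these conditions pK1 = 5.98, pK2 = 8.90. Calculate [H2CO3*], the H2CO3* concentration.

α₀ = 1 / (1 + K1/[H⁺] + K1K2/[H⁺]²) = 1 / (1 + 10^+1.43 + 10^-0.06)
   = 1 / (1 + 26.915 + 0.87096) = 1/28.786 = 0.03474
[CO2*] = α₀ × DIC = 0.03474 × 2.40 = 0.0834 mmol/kg

[CO2*] = 0.0834 mmol/kg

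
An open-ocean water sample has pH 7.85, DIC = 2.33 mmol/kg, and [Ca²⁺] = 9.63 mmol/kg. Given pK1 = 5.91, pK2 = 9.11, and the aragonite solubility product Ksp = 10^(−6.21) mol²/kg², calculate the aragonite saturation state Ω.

Ω = 1.88

α₂ = 1 / (1 + [H⁺]/K2 + [H⁺]²/(K1K2)) = 1 / (1 + 10^+1.26 + 10^-0.68)
   = 1 / (1 + 18.197 + 0.20893) = 1/19.406 = 0.05153
[CO3²⁻] = α₂ × DIC = 0.05153 × 2.33 = 0.1201 mmol/kg
Ksp = 10^(−6.21) = 6.166×10^-7
Ω = [Ca²⁺][CO3²⁻]/Ksp = (9.63×10^-3)(1.201×10^-4) / 6.166×10^-7 = 1.88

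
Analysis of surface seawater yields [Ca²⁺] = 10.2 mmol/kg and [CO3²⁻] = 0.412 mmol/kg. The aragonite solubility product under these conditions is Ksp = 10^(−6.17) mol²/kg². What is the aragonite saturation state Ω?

Ksp = 10^(−6.17) = 6.761×10^-7
Ω = [Ca²⁺][CO3²⁻]/Ksp = (10.2×10^-3)(0.412×10^-3) / 6.761×10^-7 = 6.22

Ω = 6.22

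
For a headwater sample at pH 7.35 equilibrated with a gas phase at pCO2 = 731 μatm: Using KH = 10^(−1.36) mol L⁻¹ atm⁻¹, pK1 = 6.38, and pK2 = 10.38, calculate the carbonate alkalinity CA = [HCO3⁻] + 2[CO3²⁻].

CA = 0.298 mmol/L

[CO2*] = KH · pCO2 = 10^(−1.36) × 731×10^-6 = 3.191×10^-5 mol/L
α₀ = 1/(1 + K1/[H⁺] + K1K2/[H⁺]²) = 1/(1 + 10^+0.97 + 10^-2.06) = 0.09670
DIC = [CO2*]/α₀ = 3.191×10^-5 / 0.09670 = 0.3300 mmol/L
CA = (α₁ + 2α₂)·DIC = (0.9025 + 2×0.0008422) × 0.3300 = 0.298 mmol/L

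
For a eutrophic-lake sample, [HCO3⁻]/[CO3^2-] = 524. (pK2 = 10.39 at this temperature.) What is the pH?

From K2 = [H⁺][CO3^2-]/[HCO3⁻]:  pH = pK2 − log₁₀([HCO3⁻]/[CO3^2-])
log₁₀(524) = +2.719
pH = 10.39 − (+2.719) = 7.67

pH = 7.67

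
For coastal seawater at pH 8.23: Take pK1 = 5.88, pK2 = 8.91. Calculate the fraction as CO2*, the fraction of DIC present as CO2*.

α₀ = 1 / (1 + K1/[H⁺] + K1K2/[H⁺]²) = 1 / (1 + 10^+2.35 + 10^+1.67)
   = 1 / (1 + 223.87 + 46.774) = 1/271.65 = 0.003681

α₀ = 0.00368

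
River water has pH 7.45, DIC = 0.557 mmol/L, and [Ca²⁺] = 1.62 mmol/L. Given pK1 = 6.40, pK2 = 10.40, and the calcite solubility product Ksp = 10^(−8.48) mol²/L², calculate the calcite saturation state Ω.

α₂ = 1 / (1 + [H⁺]/K2 + [H⁺]²/(K1K2)) = 1 / (1 + 10^+2.95 + 10^+1.90)
   = 1 / (1 + 891.25 + 79.433) = 1/971.68 = 0.001029
[CO3²⁻] = α₂ × DIC = 0.001029 × 0.557 = 0.0005732 mmol/L = 0.5732 μmol/L
Ksp = 10^(−8.48) = 3.311×10^-9
Ω = [Ca²⁺][CO3²⁻]/Ksp = (1.62×10^-3)(5.732×10^-7) / 3.311×10^-9 = 0.280

Ω = 0.280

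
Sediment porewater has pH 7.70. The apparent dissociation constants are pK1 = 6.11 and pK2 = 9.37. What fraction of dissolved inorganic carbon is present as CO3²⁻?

α₂ = 0.0204

α₂ = 1 / (1 + [H⁺]/K2 + [H⁺]²/(K1K2)) = 1 / (1 + 10^+1.67 + 10^+0.08)
   = 1 / (1 + 46.774 + 1.2023) = 1/48.976 = 0.02042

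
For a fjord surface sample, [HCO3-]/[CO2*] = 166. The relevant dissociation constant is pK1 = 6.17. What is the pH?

From K1 = [H⁺][HCO3-]/[CO2*]:  pH = pK1 + log₁₀([HCO3-]/[CO2*])
log₁₀(166) = +2.220
pH = 6.17 + (+2.220) = 8.39

pH = 8.39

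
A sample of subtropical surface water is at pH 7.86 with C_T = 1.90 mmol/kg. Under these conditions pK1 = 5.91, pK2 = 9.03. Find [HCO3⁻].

[HCO3⁻] = 1.76 mmol/kg

α₁ = 1 / (1 + [H⁺]/K1 + K2/[H⁺]) = 1 / (1 + 10^-1.95 + 10^-1.17)
   = 1 / (1 + 0.011220 + 0.067608) = 1/1.0788 = 0.9269
[HCO3⁻] = α₁ × DIC = 0.9269 × 1.90 = 1.76 mmol/kg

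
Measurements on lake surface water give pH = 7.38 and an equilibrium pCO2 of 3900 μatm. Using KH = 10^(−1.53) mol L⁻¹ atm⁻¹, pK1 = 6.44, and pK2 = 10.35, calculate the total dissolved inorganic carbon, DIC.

DIC = 1.12 mmol/L

[CO2*] = KH · pCO2 = 10^(−1.53) × 3900×10^-6 = 1.151×10^-4 mol/L
α₀ = 1/(1 + K1/[H⁺] + K1K2/[H⁺]²) = 1/(1 + 10^+0.94 + 10^-2.03) = 0.1029
DIC = [CO2*]/α₀ = 1.151×10^-4 / 0.1029 = 1.12 mmol/L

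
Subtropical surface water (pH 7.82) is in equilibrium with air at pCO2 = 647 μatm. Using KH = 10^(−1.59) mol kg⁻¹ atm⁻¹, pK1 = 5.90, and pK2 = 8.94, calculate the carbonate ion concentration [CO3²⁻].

[CO3²⁻] = 0.105 mmol/kg

[CO2*] = KH · pCO2 = 10^(−1.59) × 647×10^-6 = 1.663×10^-5 mol/kg
α₀ = 1/(1 + K1/[H⁺] + K1K2/[H⁺]²) = 1/(1 + 10^+1.92 + 10^+0.80) = 0.01105
DIC = [CO2*]/α₀ = 1.663×10^-5 / 0.01105 = 1.505 mmol/kg
[CO3²⁻] = α₂·DIC; α₂ = 0.06973, so [CO3²⁻] = 0.06973 × 1.505 = 0.105 mmol/kg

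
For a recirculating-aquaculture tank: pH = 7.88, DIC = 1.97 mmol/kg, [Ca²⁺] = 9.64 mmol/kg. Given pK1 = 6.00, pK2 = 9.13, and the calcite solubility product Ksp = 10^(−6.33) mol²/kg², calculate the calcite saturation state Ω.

α₂ = 1 / (1 + [H⁺]/K2 + [H⁺]²/(K1K2)) = 1 / (1 + 10^+1.25 + 10^-0.63)
   = 1 / (1 + 17.783 + 0.23442) = 1/19.017 = 0.05258
[CO3²⁻] = α₂ × DIC = 0.05258 × 1.97 = 0.1036 mmol/kg
Ksp = 10^(−6.33) = 4.677×10^-7
Ω = [Ca²⁺][CO3²⁻]/Ksp = (9.64×10^-3)(1.036×10^-4) / 4.677×10^-7 = 2.13

Ω = 2.13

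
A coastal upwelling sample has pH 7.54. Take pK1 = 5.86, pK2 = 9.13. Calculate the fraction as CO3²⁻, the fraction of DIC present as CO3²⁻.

α₂ = 1 / (1 + [H⁺]/K2 + [H⁺]²/(K1K2)) = 1 / (1 + 10^+1.59 + 10^-0.09)
   = 1 / (1 + 38.905 + 0.81283) = 1/40.717 = 0.02456

α₂ = 0.0246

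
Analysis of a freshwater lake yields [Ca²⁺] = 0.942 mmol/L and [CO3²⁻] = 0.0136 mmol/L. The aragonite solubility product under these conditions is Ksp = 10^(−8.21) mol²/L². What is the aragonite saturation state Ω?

Ω = 2.08

Ksp = 10^(−8.21) = 6.166×10^-9
Ω = [Ca²⁺][CO3²⁻]/Ksp = (0.942×10^-3)(0.0136×10^-3) / 6.166×10^-9 = 2.08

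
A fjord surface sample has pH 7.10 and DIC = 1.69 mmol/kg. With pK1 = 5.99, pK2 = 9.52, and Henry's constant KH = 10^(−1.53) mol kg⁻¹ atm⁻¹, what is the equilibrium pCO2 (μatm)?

α₀ = 1 / (1 + K1/[H⁺] + K1K2/[H⁺]²) = 1 / (1 + 10^+1.11 + 10^-1.31)
   = 1 / (1 + 12.882 + 0.048978) = 1/13.931 = 0.07178
[CO2*] = α₀ × DIC = 0.07178 × 1.69 = 0.1213 mmol/kg
pCO2 = [CO2*]/KH = 1.213×10^-4 / 2.951×10^-2 = 4110 μatm

pCO2 = 4110 μatm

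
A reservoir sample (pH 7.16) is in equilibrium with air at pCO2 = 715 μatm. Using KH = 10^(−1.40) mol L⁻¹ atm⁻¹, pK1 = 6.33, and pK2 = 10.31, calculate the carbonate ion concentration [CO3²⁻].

[CO3²⁻] = 0.136 μmol/L

[CO2*] = KH · pCO2 = 10^(−1.40) × 715×10^-6 = 2.846×10^-5 mol/L
α₀ = 1/(1 + K1/[H⁺] + K1K2/[H⁺]²) = 1/(1 + 10^+0.83 + 10^-2.32) = 0.1288
DIC = [CO2*]/α₀ = 2.846×10^-5 / 0.1288 = 0.2210 mmol/L
[CO3²⁻] = α₂·DIC; α₂ = 0.0006163, so [CO3²⁻] = 0.0006163 × 0.2210 = 0.000136 mmol/L = 0.136 μmol/L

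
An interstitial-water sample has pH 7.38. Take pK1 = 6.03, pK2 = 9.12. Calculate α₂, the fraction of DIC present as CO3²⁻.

α₂ = 1 / (1 + [H⁺]/K2 + [H⁺]²/(K1K2)) = 1 / (1 + 10^+1.74 + 10^+0.39)
   = 1 / (1 + 54.954 + 2.4547) = 1/58.409 = 0.01712

α₂ = 0.0171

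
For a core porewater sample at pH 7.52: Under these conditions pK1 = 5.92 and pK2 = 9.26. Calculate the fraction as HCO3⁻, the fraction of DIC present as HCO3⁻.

α₁ = 1 / (1 + [H⁺]/K1 + K2/[H⁺]) = 1 / (1 + 10^-1.60 + 10^-1.74)
   = 1 / (1 + 0.025119 + 0.018197) = 1/1.0433 = 0.9585

α₁ = 0.958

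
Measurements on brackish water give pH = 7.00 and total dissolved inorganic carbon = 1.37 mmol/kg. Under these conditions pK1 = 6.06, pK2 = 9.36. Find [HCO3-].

α₁ = 1 / (1 + [H⁺]/K1 + K2/[H⁺]) = 1 / (1 + 10^-0.94 + 10^-2.36)
   = 1 / (1 + 0.11482 + 0.0043652) = 1/1.1192 = 0.8935
[HCO3⁻] = α₁ × DIC = 0.8935 × 1.37 = 1.22 mmol/kg

[HCO3⁻] = 1.22 mmol/kg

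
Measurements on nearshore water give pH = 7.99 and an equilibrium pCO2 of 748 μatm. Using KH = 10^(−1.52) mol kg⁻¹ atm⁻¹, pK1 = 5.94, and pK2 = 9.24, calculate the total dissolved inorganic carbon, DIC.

DIC = 2.70 mmol/kg

[CO2*] = KH · pCO2 = 10^(−1.52) × 748×10^-6 = 2.259×10^-5 mol/kg
α₀ = 1/(1 + K1/[H⁺] + K1K2/[H⁺]²) = 1/(1 + 10^+2.05 + 10^+0.80) = 0.008367
DIC = [CO2*]/α₀ = 2.259×10^-5 / 0.008367 = 2.70 mmol/kg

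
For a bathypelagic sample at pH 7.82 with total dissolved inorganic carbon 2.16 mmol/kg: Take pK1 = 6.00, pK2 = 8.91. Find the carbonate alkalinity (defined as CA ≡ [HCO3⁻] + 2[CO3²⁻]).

CA = 2.29 mmol/kg

CA = [HCO3⁻] + 2[CO3²⁻] = (α₁ + 2α₂)·DIC
At pH 7.82: [H⁺]/K1 = 10^-1.82 = 0.015136, K2/[H⁺] = 10^-1.09 = 0.081283
α₁ = 1/(1 + 0.015136 + 0.081283) = 1/1.0964 = 0.9121; α₂ = α₁·K2/[H⁺] = 0.07414
α₁ + 2α₂ = 1.0603
CA = 1.0603 × 2.16 = 2.29 mmol/kg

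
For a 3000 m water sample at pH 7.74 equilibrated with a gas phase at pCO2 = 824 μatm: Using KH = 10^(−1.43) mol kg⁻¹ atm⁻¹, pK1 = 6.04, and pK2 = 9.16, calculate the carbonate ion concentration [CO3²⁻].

[CO3²⁻] = 0.0583 mmol/kg

[CO2*] = KH · pCO2 = 10^(−1.43) × 824×10^-6 = 3.061×10^-5 mol/kg
α₀ = 1/(1 + K1/[H⁺] + K1K2/[H⁺]²) = 1/(1 + 10^+1.70 + 10^+0.28) = 0.01886
DIC = [CO2*]/α₀ = 3.061×10^-5 / 0.01886 = 1.623 mmol/kg
[CO3²⁻] = α₂·DIC; α₂ = 0.03594, so [CO3²⁻] = 0.03594 × 1.623 = 0.0583 mmol/kg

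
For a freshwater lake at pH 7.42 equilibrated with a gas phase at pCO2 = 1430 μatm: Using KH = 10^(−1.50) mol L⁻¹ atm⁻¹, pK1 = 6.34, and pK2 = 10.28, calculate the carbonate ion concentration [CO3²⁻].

[CO3²⁻] = 0.750 μmol/L

[CO2*] = KH · pCO2 = 10^(−1.50) × 1430×10^-6 = 4.522×10^-5 mol/L
α₀ = 1/(1 + K1/[H⁺] + K1K2/[H⁺]²) = 1/(1 + 10^+1.08 + 10^-1.78) = 0.07669
DIC = [CO2*]/α₀ = 4.522×10^-5 / 0.07669 = 0.5896 mmol/L
[CO3²⁻] = α₂·DIC; α₂ = 0.001273, so [CO3²⁻] = 0.001273 × 0.5896 = 0.000750 mmol/L = 0.750 μmol/L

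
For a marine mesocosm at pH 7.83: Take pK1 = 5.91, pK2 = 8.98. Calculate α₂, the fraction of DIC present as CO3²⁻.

α₂ = 0.0654

α₂ = 1 / (1 + [H⁺]/K2 + [H⁺]²/(K1K2)) = 1 / (1 + 10^+1.15 + 10^-0.77)
   = 1 / (1 + 14.125 + 0.16982) = 1/15.295 = 0.06538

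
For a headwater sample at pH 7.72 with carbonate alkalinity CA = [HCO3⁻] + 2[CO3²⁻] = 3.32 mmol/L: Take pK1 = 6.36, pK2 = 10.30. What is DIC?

DIC = 3.46 mmol/L

CA = [HCO3⁻] + 2[CO3²⁻] = (α₁ + 2α₂)·DIC
At pH 7.72: [H⁺]/K1 = 10^-1.36 = 0.043652, K2/[H⁺] = 10^-2.58 = 0.0026303
α₁ = 1/(1 + 0.043652 + 0.0026303) = 1/1.0463 = 0.9558; α₂ = α₁·K2/[H⁺] = 0.002514
α₁ + 2α₂ = 0.9608
DIC = CA / (α₁ + 2α₂) = 3.32 / 0.9608 = 3.46 mmol/L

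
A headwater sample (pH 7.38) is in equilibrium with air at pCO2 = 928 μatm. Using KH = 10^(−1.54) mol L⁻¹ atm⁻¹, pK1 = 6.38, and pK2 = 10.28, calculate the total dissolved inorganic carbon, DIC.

DIC = 0.295 mmol/L

[CO2*] = KH · pCO2 = 10^(−1.54) × 928×10^-6 = 2.676×10^-5 mol/L
α₀ = 1/(1 + K1/[H⁺] + K1K2/[H⁺]²) = 1/(1 + 10^+1.00 + 10^-1.90) = 0.09081
DIC = [CO2*]/α₀ = 2.676×10^-5 / 0.09081 = 0.295 mmol/L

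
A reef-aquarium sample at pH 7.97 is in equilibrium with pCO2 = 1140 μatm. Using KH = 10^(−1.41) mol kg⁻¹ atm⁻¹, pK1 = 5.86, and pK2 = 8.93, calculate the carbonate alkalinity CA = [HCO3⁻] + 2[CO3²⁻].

[CO2*] = KH · pCO2 = 10^(−1.41) × 1140×10^-6 = 4.435×10^-5 mol/kg
α₀ = 1/(1 + K1/[H⁺] + K1K2/[H⁺]²) = 1/(1 + 10^+2.11 + 10^+1.15) = 0.006947
DIC = [CO2*]/α₀ = 4.435×10^-5 / 0.006947 = 6.384 mmol/kg
CA = (α₁ + 2α₂)·DIC = (0.8949 + 2×0.09813) × 6.384 = 6.97 mmol/kg

CA = 6.97 mmol/kg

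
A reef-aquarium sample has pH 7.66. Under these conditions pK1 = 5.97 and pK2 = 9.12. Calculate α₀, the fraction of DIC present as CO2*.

α₀ = 1 / (1 + K1/[H⁺] + K1K2/[H⁺]²) = 1 / (1 + 10^+1.69 + 10^+0.23)
   = 1 / (1 + 48.978 + 1.6982) = 1/51.676 = 0.01935

α₀ = 0.0194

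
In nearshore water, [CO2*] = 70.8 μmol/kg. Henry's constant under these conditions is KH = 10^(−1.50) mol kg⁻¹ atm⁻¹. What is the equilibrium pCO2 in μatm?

pCO2 = 2240 μatm

KH = 10^(−1.50) = 3.162×10^-2 mol kg⁻¹ atm⁻¹
pCO2 = [CO2*]/KH = 70.8×10^-6 / 3.162×10^-2 = 2.24×10^-3 atm = 2240 μatm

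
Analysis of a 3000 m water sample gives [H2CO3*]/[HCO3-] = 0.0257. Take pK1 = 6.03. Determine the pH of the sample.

pH = 7.62

From K1 = [H⁺][HCO3-]/[H2CO3*]:  pH = pK1 − log₁₀([H2CO3*]/[HCO3-])
log₁₀(0.0257) = -1.590
pH = 6.03 − (-1.590) = 7.62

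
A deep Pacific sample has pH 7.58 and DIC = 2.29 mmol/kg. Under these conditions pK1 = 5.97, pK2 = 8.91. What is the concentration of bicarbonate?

α₁ = 1 / (1 + [H⁺]/K1 + K2/[H⁺]) = 1 / (1 + 10^-1.61 + 10^-1.33)
   = 1 / (1 + 0.024547 + 0.046774) = 1/1.0713 = 0.9334
[HCO3⁻] = α₁ × DIC = 0.9334 × 2.29 = 2.14 mmol/kg

[HCO3⁻] = 2.14 mmol/kg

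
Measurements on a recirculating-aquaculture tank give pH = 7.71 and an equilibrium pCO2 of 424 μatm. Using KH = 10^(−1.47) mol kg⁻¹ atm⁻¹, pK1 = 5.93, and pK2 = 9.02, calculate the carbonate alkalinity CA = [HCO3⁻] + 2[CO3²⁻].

CA = 0.950 mmol/kg

[CO2*] = KH · pCO2 = 10^(−1.47) × 424×10^-6 = 1.437×10^-5 mol/kg
α₀ = 1/(1 + K1/[H⁺] + K1K2/[H⁺]²) = 1/(1 + 10^+1.78 + 10^+0.47) = 0.01557
DIC = [CO2*]/α₀ = 1.437×10^-5 / 0.01557 = 0.9225 mmol/kg
CA = (α₁ + 2α₂)·DIC = (0.9385 + 2×0.04596) × 0.9225 = 0.950 mmol/kg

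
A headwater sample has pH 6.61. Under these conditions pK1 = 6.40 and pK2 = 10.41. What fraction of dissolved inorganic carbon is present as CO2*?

α₀ = 1 / (1 + K1/[H⁺] + K1K2/[H⁺]²) = 1 / (1 + 10^+0.21 + 10^-3.59)
   = 1 / (1 + 1.6218 + 0.00025704) = 1/2.6221 = 0.3814

α₀ = 0.381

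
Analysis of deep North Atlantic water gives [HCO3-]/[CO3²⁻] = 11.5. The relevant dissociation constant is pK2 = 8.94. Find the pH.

pH = 7.88

From K2 = [H⁺][CO3²⁻]/[HCO3-]:  pH = pK2 − log₁₀([HCO3-]/[CO3²⁻])
log₁₀(11.5) = +1.061
pH = 8.94 − (+1.061) = 7.88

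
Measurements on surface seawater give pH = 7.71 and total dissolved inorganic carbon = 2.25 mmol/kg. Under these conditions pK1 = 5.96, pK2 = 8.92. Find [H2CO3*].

[CO2*] = 0.0371 mmol/kg

α₀ = 1 / (1 + K1/[H⁺] + K1K2/[H⁺]²) = 1 / (1 + 10^+1.75 + 10^+0.54)
   = 1 / (1 + 56.234 + 3.4674) = 1/60.702 = 0.01647
[CO2*] = α₀ × DIC = 0.01647 × 2.25 = 0.0371 mmol/kg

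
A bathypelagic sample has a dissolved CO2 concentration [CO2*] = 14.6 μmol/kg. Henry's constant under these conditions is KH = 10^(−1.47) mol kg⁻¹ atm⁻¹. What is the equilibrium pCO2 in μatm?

KH = 10^(−1.47) = 3.388×10^-2 mol kg⁻¹ atm⁻¹
pCO2 = [CO2*]/KH = 14.6×10^-6 / 3.388×10^-2 = 4.31×10^-4 atm = 431 μatm

pCO2 = 431 μatm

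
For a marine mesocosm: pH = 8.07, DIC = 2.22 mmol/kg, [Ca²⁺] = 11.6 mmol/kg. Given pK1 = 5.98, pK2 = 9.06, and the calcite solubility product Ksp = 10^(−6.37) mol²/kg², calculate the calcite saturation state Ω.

Ω = 5.56

α₂ = 1 / (1 + [H⁺]/K2 + [H⁺]²/(K1K2)) = 1 / (1 + 10^+0.99 + 10^-1.10)
   = 1 / (1 + 9.7724 + 0.079433) = 1/10.852 = 0.09215
[CO3²⁻] = α₂ × DIC = 0.09215 × 2.22 = 0.2046 mmol/kg
Ksp = 10^(−6.37) = 4.266×10^-7
Ω = [Ca²⁺][CO3²⁻]/Ksp = (11.6×10^-3)(2.046×10^-4) / 4.266×10^-7 = 5.56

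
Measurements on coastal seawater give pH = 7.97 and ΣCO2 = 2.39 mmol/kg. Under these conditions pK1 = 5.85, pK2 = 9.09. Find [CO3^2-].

[CO3²⁻] = 0.167 mmol/kg

α₂ = 1 / (1 + [H⁺]/K2 + [H⁺]²/(K1K2)) = 1 / (1 + 10^+1.12 + 10^-1.00)
   = 1 / (1 + 13.183 + 0.10000) = 1/14.283 = 0.07002
[CO3²⁻] = α₂ × DIC = 0.07002 × 2.39 = 0.167 mmol/kg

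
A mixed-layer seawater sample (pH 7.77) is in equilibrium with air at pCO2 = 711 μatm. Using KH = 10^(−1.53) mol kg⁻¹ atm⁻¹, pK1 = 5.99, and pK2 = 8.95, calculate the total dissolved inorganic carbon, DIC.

DIC = 1.37 mmol/kg

[CO2*] = KH · pCO2 = 10^(−1.53) × 711×10^-6 = 2.098×10^-5 mol/kg
α₀ = 1/(1 + K1/[H⁺] + K1K2/[H⁺]²) = 1/(1 + 10^+1.78 + 10^+0.60) = 0.01533
DIC = [CO2*]/α₀ = 2.098×10^-5 / 0.01533 = 1.37 mmol/kg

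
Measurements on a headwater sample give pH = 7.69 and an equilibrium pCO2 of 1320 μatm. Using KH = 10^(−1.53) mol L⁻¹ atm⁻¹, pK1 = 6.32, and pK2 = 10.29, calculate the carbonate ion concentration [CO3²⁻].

[CO3²⁻] = 2.29 μmol/L

[CO2*] = KH · pCO2 = 10^(−1.53) × 1320×10^-6 = 3.896×10^-5 mol/L
α₀ = 1/(1 + K1/[H⁺] + K1K2/[H⁺]²) = 1/(1 + 10^+1.37 + 10^-1.23) = 0.04081
DIC = [CO2*]/α₀ = 3.896×10^-5 / 0.04081 = 0.9545 mmol/L
[CO3²⁻] = α₂·DIC; α₂ = 0.002403, so [CO3²⁻] = 0.002403 × 0.9545 = 0.00229 mmol/L = 2.29 μmol/L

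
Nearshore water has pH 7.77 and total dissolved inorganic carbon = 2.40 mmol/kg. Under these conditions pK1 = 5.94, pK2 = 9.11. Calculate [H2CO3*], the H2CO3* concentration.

[CO2*] = 0.0335 mmol/kg

α₀ = 1 / (1 + K1/[H⁺] + K1K2/[H⁺]²) = 1 / (1 + 10^+1.83 + 10^+0.49)
   = 1 / (1 + 67.608 + 3.0903) = 1/71.699 = 0.01395
[CO2*] = α₀ × DIC = 0.01395 × 2.40 = 0.0335 mmol/kg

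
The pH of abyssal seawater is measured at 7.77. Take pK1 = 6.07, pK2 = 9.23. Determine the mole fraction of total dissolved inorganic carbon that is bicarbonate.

α₁ = 0.948

α₁ = 1 / (1 + [H⁺]/K1 + K2/[H⁺]) = 1 / (1 + 10^-1.70 + 10^-1.46)
   = 1 / (1 + 0.019953 + 0.034674) = 1/1.0546 = 0.9482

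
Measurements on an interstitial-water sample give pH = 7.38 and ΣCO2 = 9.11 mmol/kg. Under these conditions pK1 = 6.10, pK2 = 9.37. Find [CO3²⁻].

[CO3²⁻] = 0.0877 mmol/kg

α₂ = 1 / (1 + [H⁺]/K2 + [H⁺]²/(K1K2)) = 1 / (1 + 10^+1.99 + 10^+0.71)
   = 1 / (1 + 97.724 + 5.1286) = 1/103.85 = 0.009629
[CO3²⁻] = α₂ × DIC = 0.009629 × 9.11 = 0.0877 mmol/kg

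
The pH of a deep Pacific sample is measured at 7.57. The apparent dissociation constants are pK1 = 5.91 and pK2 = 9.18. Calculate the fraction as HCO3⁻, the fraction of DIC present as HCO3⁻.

α₁ = 1 / (1 + [H⁺]/K1 + K2/[H⁺]) = 1 / (1 + 10^-1.66 + 10^-1.61)
   = 1 / (1 + 0.021878 + 0.024547) = 1/1.0464 = 0.9556

α₁ = 0.956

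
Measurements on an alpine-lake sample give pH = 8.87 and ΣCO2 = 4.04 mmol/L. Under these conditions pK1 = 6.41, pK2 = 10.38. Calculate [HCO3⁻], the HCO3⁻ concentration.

α₁ = 1 / (1 + [H⁺]/K1 + K2/[H⁺]) = 1 / (1 + 10^-2.46 + 10^-1.51)
   = 1 / (1 + 0.0034674 + 0.030903) = 1/1.0344 = 0.9668
[HCO3⁻] = α₁ × DIC = 0.9668 × 4.04 = 3.91 mmol/L

[HCO3⁻] = 3.91 mmol/L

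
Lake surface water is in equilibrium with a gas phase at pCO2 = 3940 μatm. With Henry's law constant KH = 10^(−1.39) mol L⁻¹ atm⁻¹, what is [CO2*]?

[CO2*] = 161 μmol/L

KH = 10^(−1.39) = 4.074×10^-2 mol L⁻¹ atm⁻¹
[CO2*] = KH · pCO2 = 4.074×10^-2 × 3940×10^-6 atm = 1.61×10^-4 mol/L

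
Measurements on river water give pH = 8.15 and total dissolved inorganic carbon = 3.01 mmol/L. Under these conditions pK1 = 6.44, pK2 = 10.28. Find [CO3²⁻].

α₂ = 1 / (1 + [H⁺]/K2 + [H⁺]²/(K1K2)) = 1 / (1 + 10^+2.13 + 10^+0.42)
   = 1 / (1 + 134.90 + 2.6303) = 1/138.53 = 0.007219
[CO3²⁻] = α₂ × DIC = 0.007219 × 3.01 = 0.0217 mmol/L

[CO3²⁻] = 0.0217 mmol/L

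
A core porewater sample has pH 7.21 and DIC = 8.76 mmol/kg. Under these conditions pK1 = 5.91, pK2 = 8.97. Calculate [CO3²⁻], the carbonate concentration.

[CO3²⁻] = 0.143 mmol/kg

α₂ = 1 / (1 + [H⁺]/K2 + [H⁺]²/(K1K2)) = 1 / (1 + 10^+1.76 + 10^+0.46)
   = 1 / (1 + 57.544 + 2.8840) = 1/61.428 = 0.01628
[CO3²⁻] = α₂ × DIC = 0.01628 × 8.76 = 0.143 mmol/kg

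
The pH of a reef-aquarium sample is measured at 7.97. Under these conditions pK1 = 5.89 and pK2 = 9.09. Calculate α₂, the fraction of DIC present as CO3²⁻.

α₂ = 1 / (1 + [H⁺]/K2 + [H⁺]²/(K1K2)) = 1 / (1 + 10^+1.12 + 10^-0.96)
   = 1 / (1 + 13.183 + 0.10965) = 1/14.292 = 0.06997

α₂ = 0.0700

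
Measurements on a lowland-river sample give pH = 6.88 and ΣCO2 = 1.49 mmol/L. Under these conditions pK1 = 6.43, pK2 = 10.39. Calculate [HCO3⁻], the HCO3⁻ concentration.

[HCO3⁻] = 1.10 mmol/L

α₁ = 1 / (1 + [H⁺]/K1 + K2/[H⁺]) = 1 / (1 + 10^-0.45 + 10^-3.51)
   = 1 / (1 + 0.35481 + 0.00030903) = 1/1.3551 = 0.7379
[HCO3⁻] = α₁ × DIC = 0.7379 × 1.49 = 1.10 mmol/L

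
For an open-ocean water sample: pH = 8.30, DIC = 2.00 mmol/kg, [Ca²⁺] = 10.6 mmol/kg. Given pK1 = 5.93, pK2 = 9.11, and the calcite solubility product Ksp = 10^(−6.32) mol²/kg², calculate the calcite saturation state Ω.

α₂ = 1 / (1 + [H⁺]/K2 + [H⁺]²/(K1K2)) = 1 / (1 + 10^+0.81 + 10^-1.56)
   = 1 / (1 + 6.4565 + 0.027542) = 1/7.4841 = 0.1336
[CO3²⁻] = α₂ × DIC = 0.1336 × 2.00 = 0.2672 mmol/kg
Ksp = 10^(−6.32) = 4.786×10^-7
Ω = [Ca²⁺][CO3²⁻]/Ksp = (10.6×10^-3)(2.672×10^-4) / 4.786×10^-7 = 5.92

Ω = 5.92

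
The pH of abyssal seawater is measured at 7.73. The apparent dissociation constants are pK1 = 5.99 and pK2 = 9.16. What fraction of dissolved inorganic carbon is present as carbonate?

α₂ = 1 / (1 + [H⁺]/K2 + [H⁺]²/(K1K2)) = 1 / (1 + 10^+1.43 + 10^-0.31)
   = 1 / (1 + 26.915 + 0.48978) = 1/28.405 = 0.03520

α₂ = 0.0352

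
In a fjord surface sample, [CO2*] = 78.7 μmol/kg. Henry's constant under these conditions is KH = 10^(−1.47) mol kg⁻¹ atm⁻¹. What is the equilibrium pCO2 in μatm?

pCO2 = 2320 μatm

KH = 10^(−1.47) = 3.388×10^-2 mol kg⁻¹ atm⁻¹
pCO2 = [CO2*]/KH = 78.7×10^-6 / 3.388×10^-2 = 2.32×10^-3 atm = 2320 μatm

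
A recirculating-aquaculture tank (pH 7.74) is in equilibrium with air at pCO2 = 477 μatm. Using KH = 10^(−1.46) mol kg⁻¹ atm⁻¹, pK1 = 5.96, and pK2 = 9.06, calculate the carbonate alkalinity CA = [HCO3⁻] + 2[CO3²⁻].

CA = 1.09 mmol/kg

[CO2*] = KH · pCO2 = 10^(−1.46) × 477×10^-6 = 1.654×10^-5 mol/kg
α₀ = 1/(1 + K1/[H⁺] + K1K2/[H⁺]²) = 1/(1 + 10^+1.78 + 10^+0.46) = 0.01559
DIC = [CO2*]/α₀ = 1.654×10^-5 / 0.01559 = 1.061 mmol/kg
CA = (α₁ + 2α₂)·DIC = (0.9394 + 2×0.04496) × 1.061 = 1.09 mmol/kg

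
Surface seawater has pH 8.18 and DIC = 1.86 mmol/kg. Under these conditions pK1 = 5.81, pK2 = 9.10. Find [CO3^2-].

α₂ = 1 / (1 + [H⁺]/K2 + [H⁺]²/(K1K2)) = 1 / (1 + 10^+0.92 + 10^-1.45)
   = 1 / (1 + 8.3176 + 0.035481) = 1/9.3531 = 0.1069
[CO3²⁻] = α₂ × DIC = 0.1069 × 1.86 = 0.199 mmol/kg

[CO3²⁻] = 0.199 mmol/kg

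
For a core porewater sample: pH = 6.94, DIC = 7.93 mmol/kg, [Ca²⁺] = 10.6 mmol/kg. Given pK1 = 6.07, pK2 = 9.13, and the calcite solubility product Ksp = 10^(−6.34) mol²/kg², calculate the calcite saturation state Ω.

α₂ = 1 / (1 + [H⁺]/K2 + [H⁺]²/(K1K2)) = 1 / (1 + 10^+2.19 + 10^+1.32)
   = 1 / (1 + 154.88 + 20.893) = 1/176.77 = 0.005657
[CO3²⁻] = α₂ × DIC = 0.005657 × 7.93 = 0.04486 mmol/kg
Ksp = 10^(−6.34) = 4.571×10^-7
Ω = [Ca²⁺][CO3²⁻]/Ksp = (10.6×10^-3)(4.486×10^-5) / 4.571×10^-7 = 1.04

Ω = 1.04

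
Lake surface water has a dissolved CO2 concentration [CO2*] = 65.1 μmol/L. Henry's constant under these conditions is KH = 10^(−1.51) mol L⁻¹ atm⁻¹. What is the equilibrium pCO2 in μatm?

KH = 10^(−1.51) = 3.090×10^-2 mol L⁻¹ atm⁻¹
pCO2 = [CO2*]/KH = 65.1×10^-6 / 3.090×10^-2 = 2.11×10^-3 atm = 2110 μatm

pCO2 = 2110 μatm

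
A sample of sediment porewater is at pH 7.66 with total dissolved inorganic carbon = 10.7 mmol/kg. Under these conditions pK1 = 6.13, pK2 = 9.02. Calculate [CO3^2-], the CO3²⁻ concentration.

[CO3²⁻] = 0.435 mmol/kg

α₂ = 1 / (1 + [H⁺]/K2 + [H⁺]²/(K1K2)) = 1 / (1 + 10^+1.36 + 10^-0.17)
   = 1 / (1 + 22.909 + 0.67608) = 1/24.585 = 0.04068
[CO3²⁻] = α₂ × DIC = 0.04068 × 10.7 = 0.435 mmol/kg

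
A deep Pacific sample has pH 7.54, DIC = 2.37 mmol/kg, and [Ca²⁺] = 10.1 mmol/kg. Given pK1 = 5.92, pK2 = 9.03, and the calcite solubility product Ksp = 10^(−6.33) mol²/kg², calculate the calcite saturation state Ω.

Ω = 1.57

α₂ = 1 / (1 + [H⁺]/K2 + [H⁺]²/(K1K2)) = 1 / (1 + 10^+1.49 + 10^-0.13)
   = 1 / (1 + 30.903 + 0.74131) = 1/32.644 = 0.03063
[CO3²⁻] = α₂ × DIC = 0.03063 × 2.37 = 0.07260 mmol/kg
Ksp = 10^(−6.33) = 4.677×10^-7
Ω = [Ca²⁺][CO3²⁻]/Ksp = (10.1×10^-3)(7.260×10^-5) / 4.677×10^-7 = 1.57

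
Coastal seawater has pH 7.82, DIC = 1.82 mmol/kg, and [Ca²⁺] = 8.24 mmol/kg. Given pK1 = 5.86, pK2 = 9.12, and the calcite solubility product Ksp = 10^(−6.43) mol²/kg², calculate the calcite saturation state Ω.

Ω = 1.91

α₂ = 1 / (1 + [H⁺]/K2 + [H⁺]²/(K1K2)) = 1 / (1 + 10^+1.30 + 10^-0.66)
   = 1 / (1 + 19.953 + 0.21878) = 1/21.171 = 0.04723
[CO3²⁻] = α₂ × DIC = 0.04723 × 1.82 = 0.08597 mmol/kg
Ksp = 10^(−6.43) = 3.715×10^-7
Ω = [Ca²⁺][CO3²⁻]/Ksp = (8.24×10^-3)(8.597×10^-5) / 3.715×10^-7 = 1.91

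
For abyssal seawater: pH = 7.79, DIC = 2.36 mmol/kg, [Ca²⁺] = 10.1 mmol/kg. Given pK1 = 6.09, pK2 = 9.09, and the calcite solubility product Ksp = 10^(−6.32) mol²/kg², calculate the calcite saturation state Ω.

Ω = 2.33

α₂ = 1 / (1 + [H⁺]/K2 + [H⁺]²/(K1K2)) = 1 / (1 + 10^+1.30 + 10^-0.40)
   = 1 / (1 + 19.953 + 0.39811) = 1/21.351 = 0.04684
[CO3²⁻] = α₂ × DIC = 0.04684 × 2.36 = 0.1105 mmol/kg
Ksp = 10^(−6.32) = 4.786×10^-7
Ω = [Ca²⁺][CO3²⁻]/Ksp = (10.1×10^-3)(1.105×10^-4) / 4.786×10^-7 = 2.33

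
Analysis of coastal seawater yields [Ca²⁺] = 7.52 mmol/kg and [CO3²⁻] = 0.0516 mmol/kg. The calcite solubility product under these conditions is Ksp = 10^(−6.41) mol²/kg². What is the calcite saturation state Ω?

Ω = 0.997

Ksp = 10^(−6.41) = 3.890×10^-7
Ω = [Ca²⁺][CO3²⁻]/Ksp = (7.52×10^-3)(0.0516×10^-3) / 3.890×10^-7 = 0.997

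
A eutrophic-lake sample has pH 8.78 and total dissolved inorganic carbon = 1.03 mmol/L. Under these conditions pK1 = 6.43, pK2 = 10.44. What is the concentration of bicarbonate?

[HCO3⁻] = 1.00 mmol/L

α₁ = 1 / (1 + [H⁺]/K1 + K2/[H⁺]) = 1 / (1 + 10^-2.35 + 10^-1.66)
   = 1 / (1 + 0.0044668 + 0.021878) = 1/1.0263 = 0.9743
[HCO3⁻] = α₁ × DIC = 0.9743 × 1.03 = 1.00 mmol/L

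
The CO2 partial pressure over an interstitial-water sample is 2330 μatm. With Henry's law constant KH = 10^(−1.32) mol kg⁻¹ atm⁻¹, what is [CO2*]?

KH = 10^(−1.32) = 4.786×10^-2 mol kg⁻¹ atm⁻¹
[CO2*] = KH · pCO2 = 4.786×10^-2 × 2330×10^-6 atm = 1.12×10^-4 mol/kg

[CO2*] = 112 μmol/kg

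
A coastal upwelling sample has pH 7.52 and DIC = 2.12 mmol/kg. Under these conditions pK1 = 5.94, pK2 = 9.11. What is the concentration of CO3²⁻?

[CO3²⁻] = 0.0518 mmol/kg

α₂ = 1 / (1 + [H⁺]/K2 + [H⁺]²/(K1K2)) = 1 / (1 + 10^+1.59 + 10^+0.01)
   = 1 / (1 + 38.905 + 1.0233) = 1/40.928 = 0.02443
[CO3²⁻] = α₂ × DIC = 0.02443 × 2.12 = 0.0518 mmol/kg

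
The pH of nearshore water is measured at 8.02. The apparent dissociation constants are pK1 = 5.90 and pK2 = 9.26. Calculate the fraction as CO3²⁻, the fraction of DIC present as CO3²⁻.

α₂ = 0.0540

α₂ = 1 / (1 + [H⁺]/K2 + [H⁺]²/(K1K2)) = 1 / (1 + 10^+1.24 + 10^-0.88)
   = 1 / (1 + 17.378 + 0.13183) = 1/18.510 = 0.05403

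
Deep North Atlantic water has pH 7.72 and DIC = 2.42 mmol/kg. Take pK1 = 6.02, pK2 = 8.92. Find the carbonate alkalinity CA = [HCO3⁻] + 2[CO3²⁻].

CA = 2.52 mmol/kg

CA = [HCO3⁻] + 2[CO3²⁻] = (α₁ + 2α₂)·DIC
At pH 7.72: [H⁺]/K1 = 10^-1.70 = 0.019953, K2/[H⁺] = 10^-1.20 = 0.063096
α₁ = 1/(1 + 0.019953 + 0.063096) = 1/1.0830 = 0.9233; α₂ = α₁·K2/[H⁺] = 0.05826
α₁ + 2α₂ = 1.0398
CA = 1.0398 × 2.42 = 2.52 mmol/kg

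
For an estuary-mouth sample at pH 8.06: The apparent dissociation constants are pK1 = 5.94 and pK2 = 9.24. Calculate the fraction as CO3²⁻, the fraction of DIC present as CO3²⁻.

α₂ = 1 / (1 + [H⁺]/K2 + [H⁺]²/(K1K2)) = 1 / (1 + 10^+1.18 + 10^-0.94)
   = 1 / (1 + 15.136 + 0.11482) = 1/16.250 = 0.06154

α₂ = 0.0615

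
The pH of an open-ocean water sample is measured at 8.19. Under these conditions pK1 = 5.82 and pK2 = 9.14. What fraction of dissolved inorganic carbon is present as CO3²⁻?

α₂ = 0.100

α₂ = 1 / (1 + [H⁺]/K2 + [H⁺]²/(K1K2)) = 1 / (1 + 10^+0.95 + 10^-1.42)
   = 1 / (1 + 8.9125 + 0.038019) = 1/9.9505 = 0.1005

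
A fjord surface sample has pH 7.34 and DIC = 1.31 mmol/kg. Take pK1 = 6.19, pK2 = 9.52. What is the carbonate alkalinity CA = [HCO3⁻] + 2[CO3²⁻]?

CA = 1.23 mmol/kg

CA = [HCO3⁻] + 2[CO3²⁻] = (α₁ + 2α₂)·DIC
At pH 7.34: [H⁺]/K1 = 10^-1.15 = 0.070795, K2/[H⁺] = 10^-2.18 = 0.0066069
α₁ = 1/(1 + 0.070795 + 0.0066069) = 1/1.0774 = 0.9282; α₂ = α₁·K2/[H⁺] = 0.006132
α₁ + 2α₂ = 0.9404
CA = 0.9404 × 1.31 = 1.23 mmol/kg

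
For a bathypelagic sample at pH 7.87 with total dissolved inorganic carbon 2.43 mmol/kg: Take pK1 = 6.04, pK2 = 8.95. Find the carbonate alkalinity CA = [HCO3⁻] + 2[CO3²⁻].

CA = 2.58 mmol/kg

CA = [HCO3⁻] + 2[CO3²⁻] = (α₁ + 2α₂)·DIC
At pH 7.87: [H⁺]/K1 = 10^-1.83 = 0.014791, K2/[H⁺] = 10^-1.08 = 0.083176
α₁ = 1/(1 + 0.014791 + 0.083176) = 1/1.0980 = 0.9108; α₂ = α₁·K2/[H⁺] = 0.07575
α₁ + 2α₂ = 1.0623
CA = 1.0623 × 2.43 = 2.58 mmol/kg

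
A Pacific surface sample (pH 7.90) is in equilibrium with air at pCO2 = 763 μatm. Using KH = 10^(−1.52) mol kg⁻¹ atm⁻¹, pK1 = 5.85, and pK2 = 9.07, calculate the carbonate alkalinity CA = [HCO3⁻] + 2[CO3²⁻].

[CO2*] = KH · pCO2 = 10^(−1.52) × 763×10^-6 = 2.304×10^-5 mol/kg
α₀ = 1/(1 + K1/[H⁺] + K1K2/[H⁺]²) = 1/(1 + 10^+2.05 + 10^+0.88) = 0.008279
DIC = [CO2*]/α₀ = 2.304×10^-5 / 0.008279 = 2.783 mmol/kg
CA = (α₁ + 2α₂)·DIC = (0.9289 + 2×0.06280) × 2.783 = 2.93 mmol/kg

CA = 2.93 mmol/kg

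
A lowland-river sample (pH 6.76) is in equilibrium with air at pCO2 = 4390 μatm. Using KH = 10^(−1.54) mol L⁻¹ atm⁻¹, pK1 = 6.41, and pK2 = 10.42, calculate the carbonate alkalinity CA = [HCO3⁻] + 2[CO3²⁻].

[CO2*] = KH · pCO2 = 10^(−1.54) × 4390×10^-6 = 1.266×10^-4 mol/L
α₀ = 1/(1 + K1/[H⁺] + K1K2/[H⁺]²) = 1/(1 + 10^+0.35 + 10^-3.31) = 0.3087
DIC = [CO2*]/α₀ = 1.266×10^-4 / 0.3087 = 0.4101 mmol/L
CA = (α₁ + 2α₂)·DIC = (0.6911 + 2×0.0001512) × 0.4101 = 0.284 mmol/L

CA = 0.284 mmol/L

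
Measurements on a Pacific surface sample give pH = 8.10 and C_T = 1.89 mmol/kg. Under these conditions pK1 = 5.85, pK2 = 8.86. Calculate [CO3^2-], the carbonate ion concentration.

[CO3²⁻] = 0.278 mmol/kg

α₂ = 1 / (1 + [H⁺]/K2 + [H⁺]²/(K1K2)) = 1 / (1 + 10^+0.76 + 10^-1.49)
   = 1 / (1 + 5.7544 + 0.032359) = 1/6.7868 = 0.1473
[CO3²⁻] = α₂ × DIC = 0.1473 × 1.89 = 0.278 mmol/kg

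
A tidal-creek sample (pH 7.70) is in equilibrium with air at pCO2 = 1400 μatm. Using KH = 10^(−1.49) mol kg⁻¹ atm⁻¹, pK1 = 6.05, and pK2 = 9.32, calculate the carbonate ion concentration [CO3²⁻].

[CO2*] = KH · pCO2 = 10^(−1.49) × 1400×10^-6 = 4.530×10^-5 mol/kg
α₀ = 1/(1 + K1/[H⁺] + K1K2/[H⁺]²) = 1/(1 + 10^+1.65 + 10^+0.03) = 0.02140
DIC = [CO2*]/α₀ = 4.530×10^-5 / 0.02140 = 2.117 mmol/kg
[CO3²⁻] = α₂·DIC; α₂ = 0.02293, so [CO3²⁻] = 0.02293 × 2.117 = 0.0485 mmol/kg

[CO3²⁻] = 0.0485 mmol/kg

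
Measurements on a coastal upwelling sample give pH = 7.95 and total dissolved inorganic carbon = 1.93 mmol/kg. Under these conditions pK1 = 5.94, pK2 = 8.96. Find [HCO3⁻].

α₁ = 1 / (1 + [H⁺]/K1 + K2/[H⁺]) = 1 / (1 + 10^-2.01 + 10^-1.01)
   = 1 / (1 + 0.0097724 + 0.097724) = 1/1.1075 = 0.9029
[HCO3⁻] = α₁ × DIC = 0.9029 × 1.93 = 1.74 mmol/kg

[HCO3⁻] = 1.74 mmol/kg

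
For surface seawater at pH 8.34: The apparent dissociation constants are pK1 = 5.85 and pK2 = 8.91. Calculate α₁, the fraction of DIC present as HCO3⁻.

α₁ = 1 / (1 + [H⁺]/K1 + K2/[H⁺]) = 1 / (1 + 10^-2.49 + 10^-0.57)
   = 1 / (1 + 0.0032359 + 0.26915) = 1/1.2724 = 0.7859

α₁ = 0.786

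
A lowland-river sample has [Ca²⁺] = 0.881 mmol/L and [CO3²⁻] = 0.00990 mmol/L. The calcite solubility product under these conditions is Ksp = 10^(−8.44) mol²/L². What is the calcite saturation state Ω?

Ksp = 10^(−8.44) = 3.631×10^-9
Ω = [Ca²⁺][CO3²⁻]/Ksp = (0.881×10^-3)(0.00990×10^-3) / 3.631×10^-9 = 2.40

Ω = 2.40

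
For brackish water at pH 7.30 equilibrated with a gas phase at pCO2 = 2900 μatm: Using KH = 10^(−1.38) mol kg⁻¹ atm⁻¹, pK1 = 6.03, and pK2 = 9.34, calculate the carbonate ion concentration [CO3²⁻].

[CO2*] = KH · pCO2 = 10^(−1.38) × 2900×10^-6 = 1.209×10^-4 mol/kg
α₀ = 1/(1 + K1/[H⁺] + K1K2/[H⁺]²) = 1/(1 + 10^+1.27 + 10^-0.77) = 0.05053
DIC = [CO2*]/α₀ = 1.209×10^-4 / 0.05053 = 2.393 mmol/kg
[CO3²⁻] = α₂·DIC; α₂ = 0.008581, so [CO3²⁻] = 0.008581 × 2.393 = 0.0205 mmol/kg

[CO3²⁻] = 0.0205 mmol/kg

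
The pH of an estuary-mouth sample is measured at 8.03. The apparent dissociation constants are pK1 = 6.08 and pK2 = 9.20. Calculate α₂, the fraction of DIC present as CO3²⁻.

α₂ = 1 / (1 + [H⁺]/K2 + [H⁺]²/(K1K2)) = 1 / (1 + 10^+1.17 + 10^-0.78)
   = 1 / (1 + 14.791 + 0.16596) = 1/15.957 = 0.06267

α₂ = 0.0627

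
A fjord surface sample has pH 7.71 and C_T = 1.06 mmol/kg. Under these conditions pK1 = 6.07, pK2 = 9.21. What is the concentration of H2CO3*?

α₀ = 1 / (1 + K1/[H⁺] + K1K2/[H⁺]²) = 1 / (1 + 10^+1.64 + 10^+0.14)
   = 1 / (1 + 43.652 + 1.3804) = 1/46.032 = 0.02172
[CO2*] = α₀ × DIC = 0.02172 × 1.06 = 0.0230 mmol/kg

[CO2*] = 0.0230 mmol/kg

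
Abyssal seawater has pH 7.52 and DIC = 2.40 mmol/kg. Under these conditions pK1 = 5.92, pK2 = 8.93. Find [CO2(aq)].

α₀ = 1 / (1 + K1/[H⁺] + K1K2/[H⁺]²) = 1 / (1 + 10^+1.60 + 10^+0.19)
   = 1 / (1 + 39.811 + 1.5488) = 1/42.360 = 0.02361
[CO2*] = α₀ × DIC = 0.02361 × 2.40 = 0.0567 mmol/kg

[CO2*] = 0.0567 mmol/kg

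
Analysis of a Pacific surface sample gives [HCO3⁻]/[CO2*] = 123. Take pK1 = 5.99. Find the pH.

From K1 = [H⁺][HCO3⁻]/[CO2*]:  pH = pK1 + log₁₀([HCO3⁻]/[CO2*])
log₁₀(123) = +2.090
pH = 5.99 + (+2.090) = 8.08

pH = 8.08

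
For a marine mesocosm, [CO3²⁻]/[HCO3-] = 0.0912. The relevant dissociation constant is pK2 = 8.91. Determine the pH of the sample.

pH = 7.87

From K2 = [H⁺][CO3²⁻]/[HCO3-]:  pH = pK2 + log₁₀([CO3²⁻]/[HCO3-])
log₁₀(0.0912) = -1.040
pH = 8.91 + (-1.040) = 7.87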